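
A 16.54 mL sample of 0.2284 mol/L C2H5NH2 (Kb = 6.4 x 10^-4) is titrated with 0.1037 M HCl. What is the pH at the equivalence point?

5.98

n(C2H5NH2) = 0.2284 x 0.01654 = 0.003778 mol; V(HCl) at equivalence = 0.003778/0.1037 = 0.03643 L.
At equivalence the base is fully converted to C2H5NH3+; total volume = 0.05297 L, so [C2H5NH3+] = 0.003778/0.05297 = 0.07132 M.
Ka(C2H5NH3+) = Kw/Kb = 1.0e-14 / 6.4 x 10^-4 = 1.56e-11.
[H^+] = sqrt(Ka x [C2H5NH3+]) = sqrt(1.56e-11 x 0.07132) = 1.06e-6 M.
pH = -log(1.06e-6) = 5.98.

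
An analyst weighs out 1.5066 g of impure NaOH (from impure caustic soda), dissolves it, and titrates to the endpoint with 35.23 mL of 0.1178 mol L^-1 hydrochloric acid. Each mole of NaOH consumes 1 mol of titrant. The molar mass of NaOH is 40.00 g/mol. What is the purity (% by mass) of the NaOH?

11.0%

n(HCl) = 0.1178 x 0.03523 = 0.004150 mol.
n(NaOH) = 0.004150 / 1 = 0.004150 mol.
mass of NaOH = 0.004150 x 40.00 = 0.1660 g.
% purity = 0.1660 / 1.5066 x 100 = 11.0%.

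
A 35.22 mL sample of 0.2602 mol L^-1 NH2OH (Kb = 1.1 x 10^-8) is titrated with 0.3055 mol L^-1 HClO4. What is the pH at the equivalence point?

3.45

n(NH2OH) = 0.2602 x 0.03522 = 0.009164 mol; V(HClO4) at equivalence = 0.009164/0.3055 = 0.03000 L.
At equivalence the base is fully converted to NH3OH+; total volume = 0.06522 L, so [NH3OH+] = 0.009164/0.06522 = 0.1405 M.
Ka(NH3OH+) = Kw/Kb = 1.0e-14 / 1.1 x 10^-8 = 9.09e-7.
[H^+] = sqrt(Ka x [NH3OH+]) = sqrt(9.09e-7 x 0.1405) = 0.000357 M.
pH = -log(0.000357) = 3.45.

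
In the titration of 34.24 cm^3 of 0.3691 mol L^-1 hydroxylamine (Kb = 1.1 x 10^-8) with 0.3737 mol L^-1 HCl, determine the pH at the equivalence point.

3.39

n(NH2OH) = 0.3691 x 0.03424 = 0.01264 mol; V(HCl) at equivalence = 0.01264/0.3737 = 0.03382 L.
At equivalence the base is fully converted to NH3OH+; total volume = 0.06806 L, so [NH3OH+] = 0.01264/0.06806 = 0.1857 M.
Ka(NH3OH+) = Kw/Kb = 1.0e-14 / 1.1 x 10^-8 = 9.09e-7.
[H^+] = sqrt(Ka x [NH3OH+]) = sqrt(9.09e-7 x 0.1857) = 0.000411 M.
pH = -log(0.000411) = 3.39.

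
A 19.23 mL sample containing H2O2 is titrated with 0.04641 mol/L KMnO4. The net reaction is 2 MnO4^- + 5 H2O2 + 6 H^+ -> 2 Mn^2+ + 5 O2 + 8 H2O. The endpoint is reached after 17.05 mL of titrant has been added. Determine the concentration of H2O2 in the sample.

0.103 M

n(KMnO4) = 0.04641 x 0.01705 = 0.0007913 mol.
From the balanced equation, 2 mol KMnO4 reacts with 5 mol H2O2, so n(H2O2) = 0.0007913 x 5/2 = 0.001978 mol.
[H2O2] = 0.001978 / 0.01923 L = 0.103 M.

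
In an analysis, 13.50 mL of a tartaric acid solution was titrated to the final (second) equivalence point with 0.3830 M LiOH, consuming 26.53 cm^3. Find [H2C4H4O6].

0.376 M

n(LiOH) = 0.3830 x 0.02653 = 0.01016 mol.
At the final (second) equivalence point, 2 mol OH^- react per mol H2C4H4O6, so n(H2C4H4O6) = 0.01016 / 2 = 0.005080 mol.
[H2C4H4O6] = 0.005080 / 0.01350 L = 0.376 M.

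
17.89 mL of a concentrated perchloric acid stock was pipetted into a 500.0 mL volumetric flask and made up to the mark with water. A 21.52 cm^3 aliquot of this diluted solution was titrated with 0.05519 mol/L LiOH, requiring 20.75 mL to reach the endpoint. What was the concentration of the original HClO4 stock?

n(LiOH) = 0.05519 x 0.02075 = 0.001145 mol.
n(HClO4) in the aliquot = 0.001145 mol.
[diluted HClO4] = 0.001145 / 0.02152 = 0.05322 M.
Dilution factor = 500.0/17.89 = 27.95, so [stock] = 0.05322 x 27.95 = 1.49 M.

1.49 M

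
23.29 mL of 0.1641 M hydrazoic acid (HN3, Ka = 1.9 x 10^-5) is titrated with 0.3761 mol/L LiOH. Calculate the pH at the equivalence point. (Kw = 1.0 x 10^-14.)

n(HN3) = 0.1641 x 0.02329 = 0.003822 mol; V(LiOH) at equivalence = 0.003822/0.3761 = 0.01016 L.
At equivalence all the acid is converted to N3-; total volume = 0.02329 + 0.01016 = 0.03345 L, so [N3-] = 0.003822/0.03345 = 0.1143 M.
Kb = Kw/Ka = 1.0e-14 / 1.9 x 10^-5 = 5.26e-10.
[OH^-] = sqrt(Kb x [N3-]) = sqrt(5.26e-10 x 0.1143) = 7.75e-6 M.
pOH = 5.11, so pH = 14.00 - 5.11 = 8.89.

8.89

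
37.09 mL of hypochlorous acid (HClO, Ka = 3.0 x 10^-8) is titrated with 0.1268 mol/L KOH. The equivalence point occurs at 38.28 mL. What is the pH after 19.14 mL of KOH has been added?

7.52

19.14 mL is exactly half the equivalence volume (38.28/2), i.e. the half-equivalence point.
There, n(HA) = n(A^-), so pH = pKa = -log(3.0 x 10^-8) = 7.52.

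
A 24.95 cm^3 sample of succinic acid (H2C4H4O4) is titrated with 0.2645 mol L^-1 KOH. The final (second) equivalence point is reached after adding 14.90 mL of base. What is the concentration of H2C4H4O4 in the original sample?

0.0790 M

n(KOH) = 0.2645 x 0.01490 = 0.003941 mol.
At the final (second) equivalence point, 2 mol OH^- react per mol H2C4H4O4, so n(H2C4H4O4) = 0.003941 / 2 = 0.001971 mol.
[H2C4H4O4] = 0.001971 / 0.02495 L = 0.0790 M.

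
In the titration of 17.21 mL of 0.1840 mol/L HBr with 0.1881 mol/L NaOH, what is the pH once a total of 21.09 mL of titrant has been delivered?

12.32

n(acid) = 0.1840 x 0.01721 = 0.003167 mol; n(NaOH) added = 0.1881 x 0.02109 = 0.003967 mol.
Base is in excess by 0.003967 - 0.003167 = 0.0008004 mol in a total volume of 0.03830 L.
[OH^-] = 0.0008004/0.03830 = 0.02090 M, so pOH = 1.68 and pH = 14.00 - 1.68 = 12.32.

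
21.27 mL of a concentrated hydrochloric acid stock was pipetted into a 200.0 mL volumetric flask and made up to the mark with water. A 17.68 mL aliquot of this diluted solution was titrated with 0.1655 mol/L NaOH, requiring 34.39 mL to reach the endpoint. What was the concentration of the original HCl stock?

n(NaOH) = 0.1655 x 0.03439 = 0.005692 mol.
n(HCl) in the aliquot = 0.005692 mol.
[diluted HCl] = 0.005692 / 0.01768 = 0.3219 M.
Dilution factor = 200.0/21.27 = 9.403, so [stock] = 0.3219 x 9.403 = 3.03 M.

3.03 M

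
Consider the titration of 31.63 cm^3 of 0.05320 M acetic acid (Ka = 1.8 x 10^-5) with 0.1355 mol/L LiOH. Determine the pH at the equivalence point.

8.66

n(CH3COOH) = 0.05320 x 0.03163 = 0.001683 mol; V(LiOH) at equivalence = 0.001683/0.1355 = 0.01242 L.
At equivalence all the acid is converted to CH3COO-; total volume = 0.03163 + 0.01242 = 0.04405 L, so [CH3COO-] = 0.001683/0.04405 = 0.03820 M.
Kb = Kw/Ka = 1.0e-14 / 1.8 x 10^-5 = 5.56e-10.
[OH^-] = sqrt(Kb x [CH3COO-]) = sqrt(5.56e-10 x 0.03820) = 4.61e-6 M.
pOH = 5.34, so pH = 14.00 - 5.34 = 8.66.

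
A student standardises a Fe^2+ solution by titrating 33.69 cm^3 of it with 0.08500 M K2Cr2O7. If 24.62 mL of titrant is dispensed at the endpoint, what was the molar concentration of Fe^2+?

0.373 M

n(K2Cr2O7) = 0.08500 x 0.02462 = 0.002093 mol.
From the balanced equation, 1 mol K2Cr2O7 reacts with 6 mol Fe^2+, so n(Fe^2+) = 0.002093 x 6/1 = 0.01256 mol.
[Fe^2+] = 0.01256 / 0.03369 L = 0.373 M.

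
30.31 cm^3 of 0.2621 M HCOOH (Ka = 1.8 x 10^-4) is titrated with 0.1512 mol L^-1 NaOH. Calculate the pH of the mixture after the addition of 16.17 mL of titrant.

3.39

Initial n(HCOOH) = 0.2621 x 0.03031 = 0.007944 mol.
n(NaOH) added = 0.1512 x 0.01617 = 0.002445 mol, converting that many moles of HCOOH to HCOO-.
Remaining n(HCOOH) = 0.005499 mol; n(HCOO-) = 0.002445 mol.
By Henderson-Hasselbalch, pH = pKa + log([A^-]/[HA]) = 3.74 + log(0.002445/0.005499) = 3.74 + (-0.35) = 3.39.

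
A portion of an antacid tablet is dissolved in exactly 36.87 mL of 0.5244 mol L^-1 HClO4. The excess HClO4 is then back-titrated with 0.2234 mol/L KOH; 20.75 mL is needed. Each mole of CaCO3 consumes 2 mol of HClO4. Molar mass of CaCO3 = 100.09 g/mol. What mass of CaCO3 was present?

Total n(HClO4) added = 0.5244 x 0.03687 = 0.01933 mol.
n(KOH) used = 0.2234 x 0.02075 = 0.004636 mol, which equals the excess n(HClO4).
So n(HClO4) consumed by the sample = 0.01933 - 0.004636 = 0.01470 mol.
n(CaCO3) = 0.01470 / 2 = 0.007350 mol.
mass = 0.007350 mol x 100.09 g/mol = 0.736 g.

0.736 g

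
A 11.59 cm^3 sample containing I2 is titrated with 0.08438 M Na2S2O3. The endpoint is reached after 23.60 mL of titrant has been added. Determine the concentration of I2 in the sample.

0.0859 M

n(Na2S2O3) = 0.08438 x 0.02360 = 0.001991 mol.
From the balanced equation, 2 mol Na2S2O3 reacts with 1 mol I2, so n(I2) = 0.001991 x 1/2 = 0.0009957 mol.
[I2] = 0.0009957 / 0.01159 L = 0.0859 M.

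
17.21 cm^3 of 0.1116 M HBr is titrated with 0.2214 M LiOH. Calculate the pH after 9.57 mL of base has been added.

11.87

n(acid) = 0.1116 x 0.01721 = 0.001921 mol; n(LiOH) added = 0.2214 x 0.009570 = 0.002119 mol.
Base is in excess by 0.002119 - 0.001921 = 0.0001982 mol in a total volume of 0.02678 L.
[OH^-] = 0.0001982/0.02678 = 0.007400 M, so pOH = 2.13 and pH = 14.00 - 2.13 = 11.87.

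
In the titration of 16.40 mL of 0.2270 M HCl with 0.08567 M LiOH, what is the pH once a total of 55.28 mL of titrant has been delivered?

n(acid) = 0.2270 x 0.01640 = 0.003723 mol; n(LiOH) added = 0.08567 x 0.05528 = 0.004736 mol.
Base is in excess by 0.004736 - 0.003723 = 0.001013 mol in a total volume of 0.07168 L.
[OH^-] = 0.001013/0.07168 = 0.01413 M, so pOH = 1.85 and pH = 14.00 - 1.85 = 12.15.

12.15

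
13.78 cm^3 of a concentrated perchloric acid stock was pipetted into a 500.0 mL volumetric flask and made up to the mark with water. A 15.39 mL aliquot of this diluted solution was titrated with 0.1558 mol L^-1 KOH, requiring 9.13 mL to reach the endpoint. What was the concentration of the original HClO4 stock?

3.35 M

n(KOH) = 0.1558 x 0.009130 = 0.001422 mol.
n(HClO4) in the aliquot = 0.001422 mol.
[diluted HClO4] = 0.001422 / 0.01539 = 0.09243 M.
Dilution factor = 500.0/13.78 = 36.28, so [stock] = 0.09243 x 36.28 = 3.35 M.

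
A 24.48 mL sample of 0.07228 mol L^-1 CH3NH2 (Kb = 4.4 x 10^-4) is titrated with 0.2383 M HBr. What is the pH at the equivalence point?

5.95

n(CH3NH2) = 0.07228 x 0.02448 = 0.001769 mol; V(HBr) at equivalence = 0.001769/0.2383 = 0.007425 L.
At equivalence the base is fully converted to CH3NH3+; total volume = 0.03191 L, so [CH3NH3+] = 0.001769/0.03191 = 0.05546 M.
Ka(CH3NH3+) = Kw/Kb = 1.0e-14 / 4.4 x 10^-4 = 2.27e-11.
[H^+] = sqrt(Ka x [CH3NH3+]) = sqrt(2.27e-11 x 0.05546) = 1.12e-6 M.
pH = -log(1.12e-6) = 5.95.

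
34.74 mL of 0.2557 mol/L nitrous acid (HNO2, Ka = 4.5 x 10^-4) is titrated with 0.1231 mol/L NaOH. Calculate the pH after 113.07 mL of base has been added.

n(acid) = 0.2557 x 0.03474 = 0.008883 mol; n(NaOH) added = 0.1231 x 0.1131 = 0.01392 mol.
Base is in excess by 0.01392 - 0.008883 = 0.005036 mol in a total volume of 0.1478 L.
[OH^-] = 0.005036/0.1478 = 0.03407 M, so pOH = 1.47 and pH = 14.00 - 1.47 = 12.53.

12.53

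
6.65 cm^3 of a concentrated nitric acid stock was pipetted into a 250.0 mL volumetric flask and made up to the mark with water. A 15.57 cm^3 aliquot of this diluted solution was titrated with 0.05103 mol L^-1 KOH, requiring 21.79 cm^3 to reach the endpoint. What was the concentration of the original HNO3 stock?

n(KOH) = 0.05103 x 0.02179 = 0.001112 mol.
n(HNO3) in the aliquot = 0.001112 mol.
[diluted HNO3] = 0.001112 / 0.01557 = 0.07142 M.
Dilution factor = 250.0/6.650 = 37.59, so [stock] = 0.07142 x 37.59 = 2.68 M.

2.68 M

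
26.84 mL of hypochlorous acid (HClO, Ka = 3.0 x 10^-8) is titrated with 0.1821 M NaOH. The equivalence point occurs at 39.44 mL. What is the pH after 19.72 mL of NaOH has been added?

7.52

19.72 mL is exactly half the equivalence volume (39.44/2), i.e. the half-equivalence point.
There, n(HA) = n(A^-), so pH = pKa = -log(3.0 x 10^-8) = 7.52.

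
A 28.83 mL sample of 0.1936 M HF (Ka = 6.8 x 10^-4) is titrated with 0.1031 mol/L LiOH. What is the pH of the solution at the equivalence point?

n(HF) = 0.1936 x 0.02883 = 0.005581 mol; V(LiOH) at equivalence = 0.005581/0.1031 = 0.05414 L.
At equivalence all the acid is converted to F-; total volume = 0.02883 + 0.05414 = 0.08297 L, so [F-] = 0.005581/0.08297 = 0.06727 M.
Kb = Kw/Ka = 1.0e-14 / 6.8 x 10^-4 = 1.47e-11.
[OH^-] = sqrt(Kb x [F-]) = sqrt(1.47e-11 x 0.06727) = 9.95e-7 M.
pOH = 6.00, so pH = 14.00 - 6.00 = 8.00.

8.00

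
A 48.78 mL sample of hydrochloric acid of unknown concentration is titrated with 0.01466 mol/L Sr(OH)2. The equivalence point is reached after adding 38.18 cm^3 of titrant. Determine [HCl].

n(Sr(OH)2) delivered = 0.01466 x 0.03818 = 0.0005597 mol.
The reaction is 2 HCl + 1 Sr(OH)2, so n(HCl) = 0.0005597 x 2/1 = 0.001119 mol.
[HCl] = 0.001119 mol / 0.04878 L = 0.0229 M.

0.0229 M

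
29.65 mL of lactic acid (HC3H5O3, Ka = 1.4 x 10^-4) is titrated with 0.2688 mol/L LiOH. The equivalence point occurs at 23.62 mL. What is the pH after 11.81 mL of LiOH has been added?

3.85

11.81 mL is exactly half the equivalence volume (23.62/2), i.e. the half-equivalence point.
There, n(HA) = n(A^-), so pH = pKa = -log(1.4 x 10^-4) = 3.85.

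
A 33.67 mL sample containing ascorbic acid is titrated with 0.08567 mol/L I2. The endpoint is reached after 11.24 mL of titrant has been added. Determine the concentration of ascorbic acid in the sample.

0.0286 M

n(I2) = 0.08567 x 0.01124 = 0.0009629 mol.
From the balanced equation, 1 mol I2 reacts with 1 mol ascorbic acid, so n(ascorbic acid) = 0.0009629 x 1/1 = 0.0009629 mol.
[ascorbic acid] = 0.0009629 / 0.03367 L = 0.0286 M.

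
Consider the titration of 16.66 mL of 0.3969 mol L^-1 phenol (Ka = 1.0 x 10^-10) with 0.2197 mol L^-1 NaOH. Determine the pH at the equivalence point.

n(C6H5OH) = 0.3969 x 0.01666 = 0.006612 mol; V(NaOH) at equivalence = 0.006612/0.2197 = 0.03010 L.
At equivalence all the acid is converted to C6H5O-; total volume = 0.01666 + 0.03010 = 0.04676 L, so [C6H5O-] = 0.006612/0.04676 = 0.1414 M.
Kb = Kw/Ka = 1.0e-14 / 1.0 x 10^-10 = 0.000100.
[OH^-] = sqrt(Kb x [C6H5O-]) = sqrt(0.000100 x 0.1414) = 0.00376 M.
pOH = 2.42, so pH = 14.00 - 2.42 = 11.58.

11.58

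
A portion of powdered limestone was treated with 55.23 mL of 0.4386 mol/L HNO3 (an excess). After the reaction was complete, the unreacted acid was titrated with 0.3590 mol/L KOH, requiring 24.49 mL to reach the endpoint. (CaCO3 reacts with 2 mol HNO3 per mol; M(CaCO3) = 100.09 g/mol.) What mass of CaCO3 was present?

Total n(HNO3) added = 0.4386 x 0.05523 = 0.02422 mol.
n(KOH) used = 0.3590 x 0.02449 = 0.008792 mol, which equals the excess n(HNO3).
So n(HNO3) consumed by the sample = 0.02422 - 0.008792 = 0.01543 mol.
n(CaCO3) = 0.01543 / 2 = 0.007716 mol.
mass = 0.007716 mol x 100.09 g/mol = 0.772 g.

0.772 g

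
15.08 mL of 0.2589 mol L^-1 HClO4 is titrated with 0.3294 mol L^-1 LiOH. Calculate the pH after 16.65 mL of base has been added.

n(acid) = 0.2589 x 0.01508 = 0.003904 mol; n(LiOH) added = 0.3294 x 0.01665 = 0.005485 mol.
Base is in excess by 0.005485 - 0.003904 = 0.001580 mol in a total volume of 0.03173 L.
[OH^-] = 0.001580/0.03173 = 0.04980 M, so pOH = 1.30 and pH = 14.00 - 1.30 = 12.70.

12.70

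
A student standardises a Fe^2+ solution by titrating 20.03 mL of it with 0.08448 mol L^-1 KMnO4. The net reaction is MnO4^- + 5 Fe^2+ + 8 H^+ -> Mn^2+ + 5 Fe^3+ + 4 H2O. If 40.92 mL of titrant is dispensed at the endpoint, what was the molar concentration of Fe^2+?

n(KMnO4) = 0.08448 x 0.04092 = 0.003457 mol.
From the balanced equation, 1 mol KMnO4 reacts with 5 mol Fe^2+, so n(Fe^2+) = 0.003457 x 5/1 = 0.01728 mol.
[Fe^2+] = 0.01728 / 0.02003 L = 0.863 M.

0.863 M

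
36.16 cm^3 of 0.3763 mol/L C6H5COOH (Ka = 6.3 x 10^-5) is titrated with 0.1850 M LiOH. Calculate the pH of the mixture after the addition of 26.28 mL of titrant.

Initial n(C6H5COOH) = 0.3763 x 0.03616 = 0.01361 mol.
n(LiOH) added = 0.1850 x 0.02628 = 0.004862 mol, converting that many moles of C6H5COOH to C6H5COO-.
Remaining n(C6H5COOH) = 0.008745 mol; n(C6H5COO-) = 0.004862 mol.
By Henderson-Hasselbalch, pH = pKa + log([A^-]/[HA]) = 4.20 + log(0.004862/0.008745) = 4.20 + (-0.25) = 3.95.

3.95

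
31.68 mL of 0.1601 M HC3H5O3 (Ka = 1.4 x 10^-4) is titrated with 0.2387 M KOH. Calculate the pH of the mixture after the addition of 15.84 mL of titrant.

4.32

Initial n(HC3H5O3) = 0.1601 x 0.03168 = 0.005072 mol.
n(KOH) added = 0.2387 x 0.01584 = 0.003781 mol, converting that many moles of HC3H5O3 to C3H5O3-.
Remaining n(HC3H5O3) = 0.001291 mol; n(C3H5O3-) = 0.003781 mol.
By Henderson-Hasselbalch, pH = pKa + log([A^-]/[HA]) = 3.85 + log(0.003781/0.001291) = 3.85 + (+0.47) = 4.32.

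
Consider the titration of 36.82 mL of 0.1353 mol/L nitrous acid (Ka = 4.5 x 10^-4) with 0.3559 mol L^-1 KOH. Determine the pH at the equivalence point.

n(HNO2) = 0.1353 x 0.03682 = 0.004982 mol; V(KOH) at equivalence = 0.004982/0.3559 = 0.01400 L.
At equivalence all the acid is converted to NO2-; total volume = 0.03682 + 0.01400 = 0.05082 L, so [NO2-] = 0.004982/0.05082 = 0.09803 M.
Kb = Kw/Ka = 1.0e-14 / 4.5 x 10^-4 = 2.22e-11.
[OH^-] = sqrt(Kb x [NO2-]) = sqrt(2.22e-11 x 0.09803) = 1.48e-6 M.
pOH = 5.83, so pH = 14.00 - 5.83 = 8.17.

8.17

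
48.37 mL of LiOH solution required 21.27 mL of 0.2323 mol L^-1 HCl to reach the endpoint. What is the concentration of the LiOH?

n(HCl) delivered = 0.2323 x 0.02127 = 0.004941 mol.
For a 1:1 reaction, n(LiOH) = 0.004941 mol.
[LiOH] = 0.004941 mol / 0.04837 L = 0.102 M.

0.102 M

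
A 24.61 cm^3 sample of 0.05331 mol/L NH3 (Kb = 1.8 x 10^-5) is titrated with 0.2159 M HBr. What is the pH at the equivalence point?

5.31

n(NH3) = 0.05331 x 0.02461 = 0.001312 mol; V(HBr) at equivalence = 0.001312/0.2159 = 0.006077 L.
At equivalence the base is fully converted to NH4+; total volume = 0.03069 L, so [NH4+] = 0.001312/0.03069 = 0.04275 M.
Ka(NH4+) = Kw/Kb = 1.0e-14 / 1.8 x 10^-5 = 5.56e-10.
[H^+] = sqrt(Ka x [NH4+]) = sqrt(5.56e-10 x 0.04275) = 4.87e-6 M.
pH = -log(4.87e-6) = 5.31.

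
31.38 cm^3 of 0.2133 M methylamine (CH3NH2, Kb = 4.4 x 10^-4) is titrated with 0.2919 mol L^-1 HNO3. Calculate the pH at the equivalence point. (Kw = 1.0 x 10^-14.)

5.78

n(CH3NH2) = 0.2133 x 0.03138 = 0.006693 mol; V(HNO3) at equivalence = 0.006693/0.2919 = 0.02293 L.
At equivalence the base is fully converted to CH3NH3+; total volume = 0.05431 L, so [CH3NH3+] = 0.006693/0.05431 = 0.1232 M.
Ka(CH3NH3+) = Kw/Kb = 1.0e-14 / 4.4 x 10^-4 = 2.27e-11.
[H^+] = sqrt(Ka x [CH3NH3+]) = sqrt(2.27e-11 x 0.1232) = 1.67e-6 M.
pH = -log(1.67e-6) = 5.78.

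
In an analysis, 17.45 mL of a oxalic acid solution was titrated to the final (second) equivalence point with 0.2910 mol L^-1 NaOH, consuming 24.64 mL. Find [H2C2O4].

0.205 M

n(NaOH) = 0.2910 x 0.02464 = 0.007170 mol.
At the final (second) equivalence point, 2 mol OH^- react per mol H2C2O4, so n(H2C2O4) = 0.007170 / 2 = 0.003585 mol.
[H2C2O4] = 0.003585 / 0.01745 L = 0.205 M.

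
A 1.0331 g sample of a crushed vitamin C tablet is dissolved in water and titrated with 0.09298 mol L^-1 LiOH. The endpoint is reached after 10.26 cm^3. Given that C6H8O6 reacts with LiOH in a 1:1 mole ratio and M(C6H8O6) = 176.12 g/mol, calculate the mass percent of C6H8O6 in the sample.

n(LiOH) = 0.09298 x 0.01026 = 0.0009540 mol.
n(C6H8O6) = 0.0009540 / 1 = 0.0009540 mol.
mass of C6H8O6 = 0.0009540 x 176.12 = 0.1680 g.
% purity = 0.1680 / 1.0331 x 100 = 16.3%.

16.3%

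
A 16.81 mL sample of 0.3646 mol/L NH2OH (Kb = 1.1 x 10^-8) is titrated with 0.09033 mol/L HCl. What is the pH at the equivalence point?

n(NH2OH) = 0.3646 x 0.01681 = 0.006129 mol; V(HCl) at equivalence = 0.006129/0.09033 = 0.06785 L.
At equivalence the base is fully converted to NH3OH+; total volume = 0.08466 L, so [NH3OH+] = 0.006129/0.08466 = 0.07239 M.
Ka(NH3OH+) = Kw/Kb = 1.0e-14 / 1.1 x 10^-8 = 9.09e-7.
[H^+] = sqrt(Ka x [NH3OH+]) = sqrt(9.09e-7 x 0.07239) = 0.000257 M.
pH = -log(0.000257) = 3.59.

3.59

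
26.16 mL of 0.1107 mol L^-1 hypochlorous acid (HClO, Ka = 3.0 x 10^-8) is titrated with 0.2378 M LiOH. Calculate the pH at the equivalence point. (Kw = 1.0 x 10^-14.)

10.20

n(HClO) = 0.1107 x 0.02616 = 0.002896 mol; V(LiOH) at equivalence = 0.002896/0.2378 = 0.01218 L.
At equivalence all the acid is converted to ClO-; total volume = 0.02616 + 0.01218 = 0.03834 L, so [ClO-] = 0.002896/0.03834 = 0.07554 M.
Kb = Kw/Ka = 1.0e-14 / 3.0 x 10^-8 = 3.33e-7.
[OH^-] = sqrt(Kb x [ClO-]) = sqrt(3.33e-7 x 0.07554) = 0.000159 M.
pOH = 3.80, so pH = 14.00 - 3.80 = 10.20.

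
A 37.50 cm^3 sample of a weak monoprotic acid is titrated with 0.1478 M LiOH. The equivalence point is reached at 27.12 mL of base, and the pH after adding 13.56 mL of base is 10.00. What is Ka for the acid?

1.0 x 10^-10

13.56 mL is half of the equivalence volume, so this is the half-equivalence point where [HA] = [A^-].
At half-equivalence pH = pKa, so pKa = 10.00.
Ka = 10^(-10.00) = 1.0 x 10^-10.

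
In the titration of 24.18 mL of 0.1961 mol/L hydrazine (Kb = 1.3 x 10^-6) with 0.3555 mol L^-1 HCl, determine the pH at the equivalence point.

n(N2H4) = 0.1961 x 0.02418 = 0.004742 mol; V(HCl) at equivalence = 0.004742/0.3555 = 0.01334 L.
At equivalence the base is fully converted to N2H5+; total volume = 0.03752 L, so [N2H5+] = 0.004742/0.03752 = 0.1264 M.
Ka(N2H5+) = Kw/Kb = 1.0e-14 / 1.3 x 10^-6 = 7.69e-9.
[H^+] = sqrt(Ka x [N2H5+]) = sqrt(7.69e-9 x 0.1264) = 3.12e-5 M.
pH = -log(3.12e-5) = 4.51.

4.51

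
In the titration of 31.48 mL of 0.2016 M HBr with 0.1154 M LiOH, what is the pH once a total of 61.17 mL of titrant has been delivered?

n(acid) = 0.2016 x 0.03148 = 0.006346 mol; n(LiOH) added = 0.1154 x 0.06117 = 0.007059 mol.
Base is in excess by 0.007059 - 0.006346 = 0.0007127 mol in a total volume of 0.09265 L.
[OH^-] = 0.0007127/0.09265 = 0.007692 M, so pOH = 2.11 and pH = 14.00 - 2.11 = 11.89.

11.89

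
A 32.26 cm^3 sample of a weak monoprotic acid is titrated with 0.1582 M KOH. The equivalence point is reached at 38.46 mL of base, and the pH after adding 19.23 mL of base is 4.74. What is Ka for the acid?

1.8 x 10^-5

19.23 mL is half of the equivalence volume, so this is the half-equivalence point where [HA] = [A^-].
At half-equivalence pH = pKa, so pKa = 4.74.
Ka = 10^(-4.74) = 1.8 x 10^-5.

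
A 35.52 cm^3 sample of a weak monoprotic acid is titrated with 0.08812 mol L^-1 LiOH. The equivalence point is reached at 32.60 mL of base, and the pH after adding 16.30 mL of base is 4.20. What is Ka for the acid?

16.30 mL is half of the equivalence volume, so this is the half-equivalence point where [HA] = [A^-].
At half-equivalence pH = pKa, so pKa = 4.20.
Ka = 10^(-4.20) = 6.3 x 10^-5.

6.3 x 10^-5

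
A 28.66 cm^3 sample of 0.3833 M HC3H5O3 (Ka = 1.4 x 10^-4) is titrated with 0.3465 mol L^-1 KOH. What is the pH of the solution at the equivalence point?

n(HC3H5O3) = 0.3833 x 0.02866 = 0.01099 mol; V(KOH) at equivalence = 0.01099/0.3465 = 0.03170 L.
At equivalence all the acid is converted to C3H5O3-; total volume = 0.02866 + 0.03170 = 0.06036 L, so [C3H5O3-] = 0.01099/0.06036 = 0.1820 M.
Kb = Kw/Ka = 1.0e-14 / 1.4 x 10^-4 = 7.14e-11.
[OH^-] = sqrt(Kb x [C3H5O3-]) = sqrt(7.14e-11 x 0.1820) = 3.61e-6 M.
pOH = 5.44, so pH = 14.00 - 5.44 = 8.56.

8.56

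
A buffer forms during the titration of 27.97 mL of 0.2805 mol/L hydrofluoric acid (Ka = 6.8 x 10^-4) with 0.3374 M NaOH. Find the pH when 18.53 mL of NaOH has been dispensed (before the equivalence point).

Initial n(HF) = 0.2805 x 0.02797 = 0.007846 mol.
n(NaOH) added = 0.3374 x 0.01853 = 0.006252 mol, converting that many moles of HF to F-.
Remaining n(HF) = 0.001594 mol; n(F-) = 0.006252 mol.
By Henderson-Hasselbalch, pH = pKa + log([A^-]/[HA]) = 3.17 + log(0.006252/0.001594) = 3.17 + (+0.59) = 3.76.

3.76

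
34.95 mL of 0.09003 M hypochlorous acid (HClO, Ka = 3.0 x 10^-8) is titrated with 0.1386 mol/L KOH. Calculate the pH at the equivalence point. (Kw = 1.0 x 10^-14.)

10.13

n(HClO) = 0.09003 x 0.03495 = 0.003147 mol; V(KOH) at equivalence = 0.003147/0.1386 = 0.02270 L.
At equivalence all the acid is converted to ClO-; total volume = 0.03495 + 0.02270 = 0.05765 L, so [ClO-] = 0.003147/0.05765 = 0.05458 M.
Kb = Kw/Ka = 1.0e-14 / 3.0 x 10^-8 = 3.33e-7.
[OH^-] = sqrt(Kb x [ClO-]) = sqrt(3.33e-7 x 0.05458) = 0.000135 M.
pOH = 3.87, so pH = 14.00 - 3.87 = 10.13.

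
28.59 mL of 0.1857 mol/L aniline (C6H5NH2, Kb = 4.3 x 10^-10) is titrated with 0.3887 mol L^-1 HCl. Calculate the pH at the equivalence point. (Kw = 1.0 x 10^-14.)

2.77

n(C6H5NH2) = 0.1857 x 0.02859 = 0.005309 mol; V(HCl) at equivalence = 0.005309/0.3887 = 0.01366 L.
At equivalence the base is fully converted to C6H5NH3+; total volume = 0.04225 L, so [C6H5NH3+] = 0.005309/0.04225 = 0.1257 M.
Ka(C6H5NH3+) = Kw/Kb = 1.0e-14 / 4.3 x 10^-10 = 2.33e-5.
[H^+] = sqrt(Ka x [C6H5NH3+]) = sqrt(2.33e-5 x 0.1257) = 0.00171 M.
pH = -log(0.00171) = 2.77.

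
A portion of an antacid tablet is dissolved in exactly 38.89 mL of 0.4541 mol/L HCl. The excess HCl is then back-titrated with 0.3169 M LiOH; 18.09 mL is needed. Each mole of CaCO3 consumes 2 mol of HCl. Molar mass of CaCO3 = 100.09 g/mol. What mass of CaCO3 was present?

0.597 g

Total n(HCl) added = 0.4541 x 0.03889 = 0.01766 mol.
n(LiOH) used = 0.3169 x 0.01809 = 0.005733 mol, which equals the excess n(HCl).
So n(HCl) consumed by the sample = 0.01766 - 0.005733 = 0.01193 mol.
n(CaCO3) = 0.01193 / 2 = 0.005964 mol.
mass = 0.005964 mol x 100.09 g/mol = 0.597 g.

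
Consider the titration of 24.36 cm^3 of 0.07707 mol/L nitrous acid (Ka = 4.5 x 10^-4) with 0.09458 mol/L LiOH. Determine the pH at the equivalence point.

n(HNO2) = 0.07707 x 0.02436 = 0.001877 mol; V(LiOH) at equivalence = 0.001877/0.09458 = 0.01985 L.
At equivalence all the acid is converted to NO2-; total volume = 0.02436 + 0.01985 = 0.04421 L, so [NO2-] = 0.001877/0.04421 = 0.04247 M.
Kb = Kw/Ka = 1.0e-14 / 4.5 x 10^-4 = 2.22e-11.
[OH^-] = sqrt(Kb x [NO2-]) = sqrt(2.22e-11 x 0.04247) = 9.71e-7 M.
pOH = 6.01, so pH = 14.00 - 6.01 = 7.99.

7.99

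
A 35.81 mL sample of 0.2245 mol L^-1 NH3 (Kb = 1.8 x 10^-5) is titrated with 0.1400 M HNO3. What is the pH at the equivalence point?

n(NH3) = 0.2245 x 0.03581 = 0.008039 mol; V(HNO3) at equivalence = 0.008039/0.1400 = 0.05742 L.
At equivalence the base is fully converted to NH4+; total volume = 0.09323 L, so [NH4+] = 0.008039/0.09323 = 0.08623 M.
Ka(NH4+) = Kw/Kb = 1.0e-14 / 1.8 x 10^-5 = 5.56e-10.
[H^+] = sqrt(Ka x [NH4+]) = sqrt(5.56e-10 x 0.08623) = 6.92e-6 M.
pH = -log(6.92e-6) = 5.16.

5.16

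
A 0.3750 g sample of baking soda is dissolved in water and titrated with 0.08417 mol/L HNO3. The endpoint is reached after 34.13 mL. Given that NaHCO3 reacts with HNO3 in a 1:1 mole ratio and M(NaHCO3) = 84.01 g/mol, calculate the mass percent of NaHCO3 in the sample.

64.4%

n(HNO3) = 0.08417 x 0.03413 = 0.002873 mol.
n(NaHCO3) = 0.002873 / 1 = 0.002873 mol.
mass of NaHCO3 = 0.002873 x 84.01 = 0.2413 g.
% purity = 0.2413 / 0.3750 x 100 = 64.4%.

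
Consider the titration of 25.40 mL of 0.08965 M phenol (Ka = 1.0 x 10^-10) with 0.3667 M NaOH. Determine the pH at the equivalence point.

n(C6H5OH) = 0.08965 x 0.02540 = 0.002277 mol; V(NaOH) at equivalence = 0.002277/0.3667 = 0.006210 L.
At equivalence all the acid is converted to C6H5O-; total volume = 0.02540 + 0.006210 = 0.03161 L, so [C6H5O-] = 0.002277/0.03161 = 0.07204 M.
Kb = Kw/Ka = 1.0e-14 / 1.0 x 10^-10 = 0.000100.
[OH^-] = sqrt(Kb x [C6H5O-]) = sqrt(0.000100 x 0.07204) = 0.00268 M.
pOH = 2.57, so pH = 14.00 - 2.57 = 11.43.

11.43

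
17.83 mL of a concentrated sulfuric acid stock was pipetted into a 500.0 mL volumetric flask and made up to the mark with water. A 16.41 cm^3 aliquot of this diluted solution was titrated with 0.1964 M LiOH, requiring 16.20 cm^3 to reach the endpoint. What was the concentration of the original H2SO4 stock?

2.72 M

n(LiOH) = 0.1964 x 0.01620 = 0.003182 mol.
n(H2SO4) in the aliquot = 0.003182 x 1/2 = 0.001591 mol.
[diluted H2SO4] = 0.001591 / 0.01641 = 0.09694 M.
Dilution factor = 500.0/17.83 = 28.04, so [stock] = 0.09694 x 28.04 = 2.72 M.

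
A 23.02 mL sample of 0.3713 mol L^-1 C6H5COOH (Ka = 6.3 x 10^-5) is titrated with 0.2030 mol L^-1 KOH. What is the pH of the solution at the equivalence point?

n(C6H5COOH) = 0.3713 x 0.02302 = 0.008547 mol; V(KOH) at equivalence = 0.008547/0.2030 = 0.04211 L.
At equivalence all the acid is converted to C6H5COO-; total volume = 0.02302 + 0.04211 = 0.06513 L, so [C6H5COO-] = 0.008547/0.06513 = 0.1312 M.
Kb = Kw/Ka = 1.0e-14 / 6.3 x 10^-5 = 1.59e-10.
[OH^-] = sqrt(Kb x [C6H5COO-]) = sqrt(1.59e-10 x 0.1312) = 4.56e-6 M.
pOH = 5.34, so pH = 14.00 - 5.34 = 8.66.

8.66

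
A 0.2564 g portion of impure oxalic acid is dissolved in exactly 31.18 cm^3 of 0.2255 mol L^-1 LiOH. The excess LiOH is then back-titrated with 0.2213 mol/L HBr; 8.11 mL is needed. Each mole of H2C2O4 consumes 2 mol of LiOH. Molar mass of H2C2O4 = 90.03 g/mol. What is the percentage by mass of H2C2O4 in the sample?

Total n(LiOH) added = 0.2255 x 0.03118 = 0.007031 mol.
n(HBr) used = 0.2213 x 0.008110 = 0.001795 mol, which equals the excess n(LiOH).
So n(LiOH) consumed by the sample = 0.007031 - 0.001795 = 0.005236 mol.
n(H2C2O4) = 0.005236 / 2 = 0.002618 mol.
mass H2C2O4 = 0.002618 x 90.03 = 0.2357 g, so %H2C2O4 = 0.2357/0.2564 x 100 = 91.9%.

91.9%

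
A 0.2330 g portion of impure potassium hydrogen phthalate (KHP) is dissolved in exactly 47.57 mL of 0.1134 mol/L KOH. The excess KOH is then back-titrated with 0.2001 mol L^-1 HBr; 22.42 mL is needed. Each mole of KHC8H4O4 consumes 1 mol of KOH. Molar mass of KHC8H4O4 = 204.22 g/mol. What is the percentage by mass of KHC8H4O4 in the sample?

Total n(KOH) added = 0.1134 x 0.04757 = 0.005394 mol.
n(HBr) used = 0.2001 x 0.02242 = 0.004486 mol, which equals the excess n(KOH).
So n(KOH) consumed by the sample = 0.005394 - 0.004486 = 0.0009082 mol.
n(KHC8H4O4) = 0.0009082 / 1 = 0.0009082 mol.
mass KHC8H4O4 = 0.0009082 x 204.22 = 0.1855 g, so %KHC8H4O4 = 0.1855/0.2330 x 100 = 79.6%.

79.6%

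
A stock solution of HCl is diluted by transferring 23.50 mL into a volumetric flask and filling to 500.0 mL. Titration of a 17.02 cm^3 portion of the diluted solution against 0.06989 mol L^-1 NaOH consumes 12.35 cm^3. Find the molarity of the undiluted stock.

1.08 M

n(NaOH) = 0.06989 x 0.01235 = 0.0008631 mol.
n(HCl) in the aliquot = 0.0008631 mol.
[diluted HCl] = 0.0008631 / 0.01702 = 0.05071 M.
Dilution factor = 500.0/23.50 = 21.28, so [stock] = 0.05071 x 21.28 = 1.08 M.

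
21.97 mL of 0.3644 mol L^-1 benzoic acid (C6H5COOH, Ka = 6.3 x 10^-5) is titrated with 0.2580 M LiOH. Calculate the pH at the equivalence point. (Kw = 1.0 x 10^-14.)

n(C6H5COOH) = 0.3644 x 0.02197 = 0.008006 mol; V(LiOH) at equivalence = 0.008006/0.2580 = 0.03103 L.
At equivalence all the acid is converted to C6H5COO-; total volume = 0.02197 + 0.03103 = 0.05300 L, so [C6H5COO-] = 0.008006/0.05300 = 0.1511 M.
Kb = Kw/Ka = 1.0e-14 / 6.3 x 10^-5 = 1.59e-10.
[OH^-] = sqrt(Kb x [C6H5COO-]) = sqrt(1.59e-10 x 0.1511) = 4.90e-6 M.
pOH = 5.31, so pH = 14.00 - 5.31 = 8.69.

8.69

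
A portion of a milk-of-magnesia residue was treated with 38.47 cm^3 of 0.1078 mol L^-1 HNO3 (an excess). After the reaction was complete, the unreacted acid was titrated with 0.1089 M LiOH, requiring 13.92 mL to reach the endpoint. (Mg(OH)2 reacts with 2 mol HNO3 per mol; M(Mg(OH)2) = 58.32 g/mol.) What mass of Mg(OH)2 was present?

Total n(HNO3) added = 0.1078 x 0.03847 = 0.004147 mol.
n(LiOH) used = 0.1089 x 0.01392 = 0.001516 mol, which equals the excess n(HNO3).
So n(HNO3) consumed by the sample = 0.004147 - 0.001516 = 0.002631 mol.
n(Mg(OH)2) = 0.002631 / 2 = 0.001316 mol.
mass = 0.001316 mol x 58.32 g/mol = 0.0767 g.

0.0767 g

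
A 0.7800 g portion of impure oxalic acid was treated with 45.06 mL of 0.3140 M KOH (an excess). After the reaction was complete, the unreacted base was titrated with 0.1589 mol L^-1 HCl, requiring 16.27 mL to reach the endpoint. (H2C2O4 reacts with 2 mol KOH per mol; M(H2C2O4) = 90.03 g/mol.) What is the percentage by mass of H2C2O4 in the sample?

Total n(KOH) added = 0.3140 x 0.04506 = 0.01415 mol.
n(HCl) used = 0.1589 x 0.01627 = 0.002585 mol, which equals the excess n(KOH).
So n(KOH) consumed by the sample = 0.01415 - 0.002585 = 0.01156 mol.
n(H2C2O4) = 0.01156 / 2 = 0.005782 mol.
mass H2C2O4 = 0.005782 x 90.03 = 0.5205 g, so %H2C2O4 = 0.5205/0.7800 x 100 = 66.7%.

66.7%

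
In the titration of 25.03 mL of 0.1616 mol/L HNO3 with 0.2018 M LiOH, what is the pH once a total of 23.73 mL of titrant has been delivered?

12.18

n(acid) = 0.1616 x 0.02503 = 0.004045 mol; n(LiOH) added = 0.2018 x 0.02373 = 0.004789 mol.
Base is in excess by 0.004789 - 0.004045 = 0.0007439 mol in a total volume of 0.04876 L.
[OH^-] = 0.0007439/0.04876 = 0.01526 M, so pOH = 1.82 and pH = 14.00 - 1.82 = 12.18.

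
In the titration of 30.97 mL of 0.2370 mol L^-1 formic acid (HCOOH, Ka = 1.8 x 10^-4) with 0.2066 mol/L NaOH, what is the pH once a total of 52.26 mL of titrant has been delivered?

n(acid) = 0.2370 x 0.03097 = 0.007340 mol; n(NaOH) added = 0.2066 x 0.05226 = 0.01080 mol.
Base is in excess by 0.01080 - 0.007340 = 0.003457 mol in a total volume of 0.08323 L.
[OH^-] = 0.003457/0.08323 = 0.04154 M, so pOH = 1.38 and pH = 14.00 - 1.38 = 12.62.

12.62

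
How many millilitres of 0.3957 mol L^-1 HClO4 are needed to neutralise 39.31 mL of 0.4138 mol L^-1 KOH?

n(KOH) = 0.4138 mol/L x 0.03931 L = 0.01627 mol.
At equivalence n(HClO4) = n(KOH) = 0.01627 mol.
V(HClO4) = 0.01627 / 0.3957 = 0.04111 L = 41.1 mL.

41.1 mL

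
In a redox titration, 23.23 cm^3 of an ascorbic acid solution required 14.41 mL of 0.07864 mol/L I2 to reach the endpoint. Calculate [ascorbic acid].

0.0488 M

n(I2) = 0.07864 x 0.01441 = 0.001133 mol.
From the balanced equation, 1 mol I2 reacts with 1 mol ascorbic acid, so n(ascorbic acid) = 0.001133 x 1/1 = 0.001133 mol.
[ascorbic acid] = 0.001133 / 0.02323 L = 0.0488 M.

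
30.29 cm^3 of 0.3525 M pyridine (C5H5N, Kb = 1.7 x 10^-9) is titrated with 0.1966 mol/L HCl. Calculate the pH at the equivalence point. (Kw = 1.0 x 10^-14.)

3.06

n(C5H5N) = 0.3525 x 0.03029 = 0.01068 mol; V(HCl) at equivalence = 0.01068/0.1966 = 0.05431 L.
At equivalence the base is fully converted to C5H5NH+; total volume = 0.08460 L, so [C5H5NH+] = 0.01068/0.08460 = 0.1262 M.
Ka(C5H5NH+) = Kw/Kb = 1.0e-14 / 1.7 x 10^-9 = 5.88e-6.
[H^+] = sqrt(Ka x [C5H5NH+]) = sqrt(5.88e-6 x 0.1262) = 0.000862 M.
pH = -log(0.000862) = 3.06.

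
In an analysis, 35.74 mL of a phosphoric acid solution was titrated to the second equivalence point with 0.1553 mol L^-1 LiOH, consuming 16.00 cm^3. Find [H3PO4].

0.0348 M

n(LiOH) = 0.1553 x 0.01600 = 0.002485 mol.
At the second equivalence point, 2 mol OH^- react per mol H3PO4, so n(H3PO4) = 0.002485 / 2 = 0.001242 mol.
[H3PO4] = 0.001242 / 0.03574 L = 0.0348 M.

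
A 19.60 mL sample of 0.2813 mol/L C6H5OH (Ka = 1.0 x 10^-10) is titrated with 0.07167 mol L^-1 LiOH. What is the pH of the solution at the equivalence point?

n(C6H5OH) = 0.2813 x 0.01960 = 0.005513 mol; V(LiOH) at equivalence = 0.005513/0.07167 = 0.07693 L.
At equivalence all the acid is converted to C6H5O-; total volume = 0.01960 + 0.07693 = 0.09653 L, so [C6H5O-] = 0.005513/0.09653 = 0.05712 M.
Kb = Kw/Ka = 1.0e-14 / 1.0 x 10^-10 = 0.000100.
[OH^-] = sqrt(Kb x [C6H5O-]) = sqrt(0.000100 x 0.05712) = 0.00239 M.
pOH = 2.62, so pH = 14.00 - 2.62 = 11.38.

11.38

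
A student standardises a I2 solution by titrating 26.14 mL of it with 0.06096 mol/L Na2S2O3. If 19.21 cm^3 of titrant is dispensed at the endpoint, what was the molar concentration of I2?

0.0224 M

n(Na2S2O3) = 0.06096 x 0.01921 = 0.001171 mol.
From the balanced equation, 2 mol Na2S2O3 reacts with 1 mol I2, so n(I2) = 0.001171 x 1/2 = 0.0005855 mol.
[I2] = 0.0005855 / 0.02614 L = 0.0224 M.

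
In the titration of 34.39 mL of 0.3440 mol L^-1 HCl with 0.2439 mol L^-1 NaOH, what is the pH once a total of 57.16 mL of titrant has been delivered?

12.36

n(acid) = 0.3440 x 0.03439 = 0.01183 mol; n(NaOH) added = 0.2439 x 0.05716 = 0.01394 mol.
Base is in excess by 0.01394 - 0.01183 = 0.002111 mol in a total volume of 0.09155 L.
[OH^-] = 0.002111/0.09155 = 0.02306 M, so pOH = 1.64 and pH = 14.00 - 1.64 = 12.36.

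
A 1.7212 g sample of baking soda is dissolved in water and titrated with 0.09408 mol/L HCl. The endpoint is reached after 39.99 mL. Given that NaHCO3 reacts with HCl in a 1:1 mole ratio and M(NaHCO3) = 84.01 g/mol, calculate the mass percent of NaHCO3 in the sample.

18.4%

n(HCl) = 0.09408 x 0.03999 = 0.003762 mol.
n(NaHCO3) = 0.003762 / 1 = 0.003762 mol.
mass of NaHCO3 = 0.003762 x 84.01 = 0.3161 g.
% purity = 0.3161 / 1.7212 x 100 = 18.4%.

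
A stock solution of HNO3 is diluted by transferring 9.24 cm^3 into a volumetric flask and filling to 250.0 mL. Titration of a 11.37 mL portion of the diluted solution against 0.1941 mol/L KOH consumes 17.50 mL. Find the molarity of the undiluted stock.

8.08 M

n(KOH) = 0.1941 x 0.01750 = 0.003397 mol.
n(HNO3) in the aliquot = 0.003397 mol.
[diluted HNO3] = 0.003397 / 0.01137 = 0.2987 M.
Dilution factor = 250.0/9.240 = 27.06, so [stock] = 0.2987 x 27.06 = 8.08 M.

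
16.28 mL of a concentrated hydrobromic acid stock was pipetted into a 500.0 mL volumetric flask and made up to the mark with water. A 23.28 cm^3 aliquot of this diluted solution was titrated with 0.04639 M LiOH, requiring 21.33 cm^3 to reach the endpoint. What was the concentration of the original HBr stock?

n(LiOH) = 0.04639 x 0.02133 = 0.0009895 mol.
n(HBr) in the aliquot = 0.0009895 mol.
[diluted HBr] = 0.0009895 / 0.02328 = 0.04250 M.
Dilution factor = 500.0/16.28 = 30.71, so [stock] = 0.04250 x 30.71 = 1.31 M.

1.31 M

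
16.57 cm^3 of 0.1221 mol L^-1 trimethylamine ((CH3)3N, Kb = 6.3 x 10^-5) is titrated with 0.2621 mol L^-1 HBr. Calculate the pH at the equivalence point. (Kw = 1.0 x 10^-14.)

5.44

n((CH3)3N) = 0.1221 x 0.01657 = 0.002023 mol; V(HBr) at equivalence = 0.002023/0.2621 = 0.007719 L.
At equivalence the base is fully converted to (CH3)3NH+; total volume = 0.02429 L, so [(CH3)3NH+] = 0.002023/0.02429 = 0.08330 M.
Ka((CH3)3NH+) = Kw/Kb = 1.0e-14 / 6.3 x 10^-5 = 1.59e-10.
[H^+] = sqrt(Ka x [(CH3)3NH+]) = sqrt(1.59e-10 x 0.08330) = 3.64e-6 M.
pH = -log(3.64e-6) = 5.44.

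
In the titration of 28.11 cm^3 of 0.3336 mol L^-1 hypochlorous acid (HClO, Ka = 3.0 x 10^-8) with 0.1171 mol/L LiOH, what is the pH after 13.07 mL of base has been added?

Initial n(HClO) = 0.3336 x 0.02811 = 0.009377 mol.
n(LiOH) added = 0.1171 x 0.01307 = 0.001530 mol, converting that many moles of HClO to ClO-.
Remaining n(HClO) = 0.007847 mol; n(ClO-) = 0.001530 mol.
By Henderson-Hasselbalch, pH = pKa + log([A^-]/[HA]) = 7.52 + log(0.001530/0.007847) = 7.52 + (-0.71) = 6.81.

6.81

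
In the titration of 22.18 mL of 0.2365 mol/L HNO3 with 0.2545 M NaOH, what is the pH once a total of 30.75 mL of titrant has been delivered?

12.69

n(acid) = 0.2365 x 0.02218 = 0.005246 mol; n(NaOH) added = 0.2545 x 0.03075 = 0.007826 mol.
Base is in excess by 0.007826 - 0.005246 = 0.002580 mol in a total volume of 0.05293 L.
[OH^-] = 0.002580/0.05293 = 0.04875 M, so pOH = 1.31 and pH = 14.00 - 1.31 = 12.69.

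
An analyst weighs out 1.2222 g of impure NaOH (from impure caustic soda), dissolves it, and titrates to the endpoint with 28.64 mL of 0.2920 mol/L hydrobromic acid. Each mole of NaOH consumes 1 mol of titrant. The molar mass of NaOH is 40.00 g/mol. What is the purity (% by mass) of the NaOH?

n(HBr) = 0.2920 x 0.02864 = 0.008363 mol.
n(NaOH) = 0.008363 / 1 = 0.008363 mol.
mass of NaOH = 0.008363 x 40.00 = 0.3345 g.
% purity = 0.3345 / 1.2222 x 100 = 27.4%.

27.4%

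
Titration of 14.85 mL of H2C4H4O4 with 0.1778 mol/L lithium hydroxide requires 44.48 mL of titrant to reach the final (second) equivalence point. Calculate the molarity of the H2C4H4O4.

0.266 M

n(LiOH) = 0.1778 x 0.04448 = 0.007909 mol.
At the final (second) equivalence point, 2 mol OH^- react per mol H2C4H4O4, so n(H2C4H4O4) = 0.007909 / 2 = 0.003954 mol.
[H2C4H4O4] = 0.003954 / 0.01485 L = 0.266 M.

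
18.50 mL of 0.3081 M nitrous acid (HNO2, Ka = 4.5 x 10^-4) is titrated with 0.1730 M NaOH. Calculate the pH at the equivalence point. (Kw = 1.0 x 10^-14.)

n(HNO2) = 0.3081 x 0.01850 = 0.005700 mol; V(NaOH) at equivalence = 0.005700/0.1730 = 0.03295 L.
At equivalence all the acid is converted to NO2-; total volume = 0.01850 + 0.03295 = 0.05145 L, so [NO2-] = 0.005700/0.05145 = 0.1108 M.
Kb = Kw/Ka = 1.0e-14 / 4.5 x 10^-4 = 2.22e-11.
[OH^-] = sqrt(Kb x [NO2-]) = sqrt(2.22e-11 x 0.1108) = 1.57e-6 M.
pOH = 5.80, so pH = 14.00 - 5.80 = 8.20.

8.20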